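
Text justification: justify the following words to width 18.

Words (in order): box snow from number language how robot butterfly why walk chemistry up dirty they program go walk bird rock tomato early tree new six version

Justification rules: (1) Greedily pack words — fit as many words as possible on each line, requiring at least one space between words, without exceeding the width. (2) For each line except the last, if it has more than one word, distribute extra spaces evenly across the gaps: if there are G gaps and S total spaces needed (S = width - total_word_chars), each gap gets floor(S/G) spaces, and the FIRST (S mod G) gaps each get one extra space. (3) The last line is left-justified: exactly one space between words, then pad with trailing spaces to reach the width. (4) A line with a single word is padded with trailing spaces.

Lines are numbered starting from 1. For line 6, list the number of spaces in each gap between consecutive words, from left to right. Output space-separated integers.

Line 1: ['box', 'snow', 'from'] (min_width=13, slack=5)
Line 2: ['number', 'language'] (min_width=15, slack=3)
Line 3: ['how', 'robot'] (min_width=9, slack=9)
Line 4: ['butterfly', 'why', 'walk'] (min_width=18, slack=0)
Line 5: ['chemistry', 'up', 'dirty'] (min_width=18, slack=0)
Line 6: ['they', 'program', 'go'] (min_width=15, slack=3)
Line 7: ['walk', 'bird', 'rock'] (min_width=14, slack=4)
Line 8: ['tomato', 'early', 'tree'] (min_width=17, slack=1)
Line 9: ['new', 'six', 'version'] (min_width=15, slack=3)

Answer: 3 2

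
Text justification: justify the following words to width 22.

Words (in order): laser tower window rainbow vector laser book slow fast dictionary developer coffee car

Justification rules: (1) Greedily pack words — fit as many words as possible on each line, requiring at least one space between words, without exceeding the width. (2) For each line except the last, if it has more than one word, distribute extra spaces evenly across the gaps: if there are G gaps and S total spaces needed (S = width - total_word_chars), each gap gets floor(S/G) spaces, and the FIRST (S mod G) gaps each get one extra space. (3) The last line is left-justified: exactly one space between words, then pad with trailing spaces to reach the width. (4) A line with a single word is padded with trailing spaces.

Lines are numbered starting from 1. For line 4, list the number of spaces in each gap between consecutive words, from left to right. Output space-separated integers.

Line 1: ['laser', 'tower', 'window'] (min_width=18, slack=4)
Line 2: ['rainbow', 'vector', 'laser'] (min_width=20, slack=2)
Line 3: ['book', 'slow', 'fast'] (min_width=14, slack=8)
Line 4: ['dictionary', 'developer'] (min_width=20, slack=2)
Line 5: ['coffee', 'car'] (min_width=10, slack=12)

Answer: 3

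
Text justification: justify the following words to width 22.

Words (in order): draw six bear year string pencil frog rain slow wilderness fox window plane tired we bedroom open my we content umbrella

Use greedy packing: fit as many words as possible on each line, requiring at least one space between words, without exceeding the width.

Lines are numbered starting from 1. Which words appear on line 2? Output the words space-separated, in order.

Answer: string pencil frog

Derivation:
Line 1: ['draw', 'six', 'bear', 'year'] (min_width=18, slack=4)
Line 2: ['string', 'pencil', 'frog'] (min_width=18, slack=4)
Line 3: ['rain', 'slow', 'wilderness'] (min_width=20, slack=2)
Line 4: ['fox', 'window', 'plane', 'tired'] (min_width=22, slack=0)
Line 5: ['we', 'bedroom', 'open', 'my', 'we'] (min_width=21, slack=1)
Line 6: ['content', 'umbrella'] (min_width=16, slack=6)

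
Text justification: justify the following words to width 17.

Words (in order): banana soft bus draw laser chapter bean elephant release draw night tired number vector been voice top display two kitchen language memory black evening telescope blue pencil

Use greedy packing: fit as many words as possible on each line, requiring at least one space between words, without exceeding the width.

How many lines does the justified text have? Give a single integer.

Line 1: ['banana', 'soft', 'bus'] (min_width=15, slack=2)
Line 2: ['draw', 'laser'] (min_width=10, slack=7)
Line 3: ['chapter', 'bean'] (min_width=12, slack=5)
Line 4: ['elephant', 'release'] (min_width=16, slack=1)
Line 5: ['draw', 'night', 'tired'] (min_width=16, slack=1)
Line 6: ['number', 'vector'] (min_width=13, slack=4)
Line 7: ['been', 'voice', 'top'] (min_width=14, slack=3)
Line 8: ['display', 'two'] (min_width=11, slack=6)
Line 9: ['kitchen', 'language'] (min_width=16, slack=1)
Line 10: ['memory', 'black'] (min_width=12, slack=5)
Line 11: ['evening', 'telescope'] (min_width=17, slack=0)
Line 12: ['blue', 'pencil'] (min_width=11, slack=6)
Total lines: 12

Answer: 12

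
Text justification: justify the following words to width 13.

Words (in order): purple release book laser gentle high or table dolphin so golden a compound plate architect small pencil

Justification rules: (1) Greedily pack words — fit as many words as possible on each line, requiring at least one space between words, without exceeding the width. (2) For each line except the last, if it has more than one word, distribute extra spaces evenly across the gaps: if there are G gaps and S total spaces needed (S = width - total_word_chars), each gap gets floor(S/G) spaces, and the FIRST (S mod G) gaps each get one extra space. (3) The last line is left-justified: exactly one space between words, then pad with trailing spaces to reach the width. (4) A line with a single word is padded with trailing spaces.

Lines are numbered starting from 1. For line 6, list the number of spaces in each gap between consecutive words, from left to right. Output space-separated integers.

Answer: 6

Derivation:
Line 1: ['purple'] (min_width=6, slack=7)
Line 2: ['release', 'book'] (min_width=12, slack=1)
Line 3: ['laser', 'gentle'] (min_width=12, slack=1)
Line 4: ['high', 'or', 'table'] (min_width=13, slack=0)
Line 5: ['dolphin', 'so'] (min_width=10, slack=3)
Line 6: ['golden', 'a'] (min_width=8, slack=5)
Line 7: ['compound'] (min_width=8, slack=5)
Line 8: ['plate'] (min_width=5, slack=8)
Line 9: ['architect'] (min_width=9, slack=4)
Line 10: ['small', 'pencil'] (min_width=12, slack=1)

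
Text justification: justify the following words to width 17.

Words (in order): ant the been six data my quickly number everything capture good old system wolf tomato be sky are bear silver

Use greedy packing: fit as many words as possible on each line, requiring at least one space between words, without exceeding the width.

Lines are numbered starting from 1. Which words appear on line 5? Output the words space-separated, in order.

Answer: system wolf

Derivation:
Line 1: ['ant', 'the', 'been', 'six'] (min_width=16, slack=1)
Line 2: ['data', 'my', 'quickly'] (min_width=15, slack=2)
Line 3: ['number', 'everything'] (min_width=17, slack=0)
Line 4: ['capture', 'good', 'old'] (min_width=16, slack=1)
Line 5: ['system', 'wolf'] (min_width=11, slack=6)
Line 6: ['tomato', 'be', 'sky', 'are'] (min_width=17, slack=0)
Line 7: ['bear', 'silver'] (min_width=11, slack=6)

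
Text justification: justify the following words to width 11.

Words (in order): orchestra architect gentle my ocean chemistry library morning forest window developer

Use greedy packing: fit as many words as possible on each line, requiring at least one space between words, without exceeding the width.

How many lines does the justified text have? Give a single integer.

Line 1: ['orchestra'] (min_width=9, slack=2)
Line 2: ['architect'] (min_width=9, slack=2)
Line 3: ['gentle', 'my'] (min_width=9, slack=2)
Line 4: ['ocean'] (min_width=5, slack=6)
Line 5: ['chemistry'] (min_width=9, slack=2)
Line 6: ['library'] (min_width=7, slack=4)
Line 7: ['morning'] (min_width=7, slack=4)
Line 8: ['forest'] (min_width=6, slack=5)
Line 9: ['window'] (min_width=6, slack=5)
Line 10: ['developer'] (min_width=9, slack=2)
Total lines: 10

Answer: 10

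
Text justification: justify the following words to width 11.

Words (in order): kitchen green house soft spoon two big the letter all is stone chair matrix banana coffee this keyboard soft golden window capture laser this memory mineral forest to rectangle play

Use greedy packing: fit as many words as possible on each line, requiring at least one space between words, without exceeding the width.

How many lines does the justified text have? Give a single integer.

Answer: 20

Derivation:
Line 1: ['kitchen'] (min_width=7, slack=4)
Line 2: ['green', 'house'] (min_width=11, slack=0)
Line 3: ['soft', 'spoon'] (min_width=10, slack=1)
Line 4: ['two', 'big', 'the'] (min_width=11, slack=0)
Line 5: ['letter', 'all'] (min_width=10, slack=1)
Line 6: ['is', 'stone'] (min_width=8, slack=3)
Line 7: ['chair'] (min_width=5, slack=6)
Line 8: ['matrix'] (min_width=6, slack=5)
Line 9: ['banana'] (min_width=6, slack=5)
Line 10: ['coffee', 'this'] (min_width=11, slack=0)
Line 11: ['keyboard'] (min_width=8, slack=3)
Line 12: ['soft', 'golden'] (min_width=11, slack=0)
Line 13: ['window'] (min_width=6, slack=5)
Line 14: ['capture'] (min_width=7, slack=4)
Line 15: ['laser', 'this'] (min_width=10, slack=1)
Line 16: ['memory'] (min_width=6, slack=5)
Line 17: ['mineral'] (min_width=7, slack=4)
Line 18: ['forest', 'to'] (min_width=9, slack=2)
Line 19: ['rectangle'] (min_width=9, slack=2)
Line 20: ['play'] (min_width=4, slack=7)
Total lines: 20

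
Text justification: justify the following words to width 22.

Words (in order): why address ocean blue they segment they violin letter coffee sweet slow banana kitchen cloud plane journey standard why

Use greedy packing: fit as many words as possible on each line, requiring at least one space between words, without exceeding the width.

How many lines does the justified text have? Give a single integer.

Line 1: ['why', 'address', 'ocean', 'blue'] (min_width=22, slack=0)
Line 2: ['they', 'segment', 'they'] (min_width=17, slack=5)
Line 3: ['violin', 'letter', 'coffee'] (min_width=20, slack=2)
Line 4: ['sweet', 'slow', 'banana'] (min_width=17, slack=5)
Line 5: ['kitchen', 'cloud', 'plane'] (min_width=19, slack=3)
Line 6: ['journey', 'standard', 'why'] (min_width=20, slack=2)
Total lines: 6

Answer: 6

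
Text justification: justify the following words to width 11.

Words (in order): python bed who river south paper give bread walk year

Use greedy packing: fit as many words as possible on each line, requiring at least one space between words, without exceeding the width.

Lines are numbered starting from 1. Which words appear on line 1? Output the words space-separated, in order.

Line 1: ['python', 'bed'] (min_width=10, slack=1)
Line 2: ['who', 'river'] (min_width=9, slack=2)
Line 3: ['south', 'paper'] (min_width=11, slack=0)
Line 4: ['give', 'bread'] (min_width=10, slack=1)
Line 5: ['walk', 'year'] (min_width=9, slack=2)

Answer: python bed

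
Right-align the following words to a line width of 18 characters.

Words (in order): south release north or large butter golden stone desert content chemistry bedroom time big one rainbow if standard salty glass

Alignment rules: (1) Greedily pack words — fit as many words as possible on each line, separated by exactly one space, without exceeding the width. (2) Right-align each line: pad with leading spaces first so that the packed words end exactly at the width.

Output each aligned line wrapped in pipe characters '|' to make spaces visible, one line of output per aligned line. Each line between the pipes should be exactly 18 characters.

Line 1: ['south', 'release'] (min_width=13, slack=5)
Line 2: ['north', 'or', 'large'] (min_width=14, slack=4)
Line 3: ['butter', 'golden'] (min_width=13, slack=5)
Line 4: ['stone', 'desert'] (min_width=12, slack=6)
Line 5: ['content', 'chemistry'] (min_width=17, slack=1)
Line 6: ['bedroom', 'time', 'big'] (min_width=16, slack=2)
Line 7: ['one', 'rainbow', 'if'] (min_width=14, slack=4)
Line 8: ['standard', 'salty'] (min_width=14, slack=4)
Line 9: ['glass'] (min_width=5, slack=13)

Answer: |     south release|
|    north or large|
|     butter golden|
|      stone desert|
| content chemistry|
|  bedroom time big|
|    one rainbow if|
|    standard salty|
|             glass|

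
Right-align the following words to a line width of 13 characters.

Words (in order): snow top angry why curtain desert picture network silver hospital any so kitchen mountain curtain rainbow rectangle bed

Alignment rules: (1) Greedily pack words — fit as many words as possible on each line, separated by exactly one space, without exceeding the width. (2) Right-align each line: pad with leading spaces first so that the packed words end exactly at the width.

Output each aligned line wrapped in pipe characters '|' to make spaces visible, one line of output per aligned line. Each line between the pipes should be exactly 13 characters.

Line 1: ['snow', 'top'] (min_width=8, slack=5)
Line 2: ['angry', 'why'] (min_width=9, slack=4)
Line 3: ['curtain'] (min_width=7, slack=6)
Line 4: ['desert'] (min_width=6, slack=7)
Line 5: ['picture'] (min_width=7, slack=6)
Line 6: ['network'] (min_width=7, slack=6)
Line 7: ['silver'] (min_width=6, slack=7)
Line 8: ['hospital', 'any'] (min_width=12, slack=1)
Line 9: ['so', 'kitchen'] (min_width=10, slack=3)
Line 10: ['mountain'] (min_width=8, slack=5)
Line 11: ['curtain'] (min_width=7, slack=6)
Line 12: ['rainbow'] (min_width=7, slack=6)
Line 13: ['rectangle', 'bed'] (min_width=13, slack=0)

Answer: |     snow top|
|    angry why|
|      curtain|
|       desert|
|      picture|
|      network|
|       silver|
| hospital any|
|   so kitchen|
|     mountain|
|      curtain|
|      rainbow|
|rectangle bed|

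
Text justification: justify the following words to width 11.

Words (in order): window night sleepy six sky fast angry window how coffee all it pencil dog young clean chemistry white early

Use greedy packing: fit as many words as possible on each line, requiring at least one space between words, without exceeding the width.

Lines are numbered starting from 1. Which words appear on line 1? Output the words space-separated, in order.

Answer: window

Derivation:
Line 1: ['window'] (min_width=6, slack=5)
Line 2: ['night'] (min_width=5, slack=6)
Line 3: ['sleepy', 'six'] (min_width=10, slack=1)
Line 4: ['sky', 'fast'] (min_width=8, slack=3)
Line 5: ['angry'] (min_width=5, slack=6)
Line 6: ['window', 'how'] (min_width=10, slack=1)
Line 7: ['coffee', 'all'] (min_width=10, slack=1)
Line 8: ['it', 'pencil'] (min_width=9, slack=2)
Line 9: ['dog', 'young'] (min_width=9, slack=2)
Line 10: ['clean'] (min_width=5, slack=6)
Line 11: ['chemistry'] (min_width=9, slack=2)
Line 12: ['white', 'early'] (min_width=11, slack=0)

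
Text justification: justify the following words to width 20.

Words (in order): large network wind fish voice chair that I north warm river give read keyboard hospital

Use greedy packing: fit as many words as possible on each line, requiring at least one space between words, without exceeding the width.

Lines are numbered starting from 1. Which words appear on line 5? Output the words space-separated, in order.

Line 1: ['large', 'network', 'wind'] (min_width=18, slack=2)
Line 2: ['fish', 'voice', 'chair'] (min_width=16, slack=4)
Line 3: ['that', 'I', 'north', 'warm'] (min_width=17, slack=3)
Line 4: ['river', 'give', 'read'] (min_width=15, slack=5)
Line 5: ['keyboard', 'hospital'] (min_width=17, slack=3)

Answer: keyboard hospital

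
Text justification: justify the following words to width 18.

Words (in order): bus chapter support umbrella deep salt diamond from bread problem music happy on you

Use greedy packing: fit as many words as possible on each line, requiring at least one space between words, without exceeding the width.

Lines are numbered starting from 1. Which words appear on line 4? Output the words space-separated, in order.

Line 1: ['bus', 'chapter'] (min_width=11, slack=7)
Line 2: ['support', 'umbrella'] (min_width=16, slack=2)
Line 3: ['deep', 'salt', 'diamond'] (min_width=17, slack=1)
Line 4: ['from', 'bread', 'problem'] (min_width=18, slack=0)
Line 5: ['music', 'happy', 'on', 'you'] (min_width=18, slack=0)

Answer: from bread problem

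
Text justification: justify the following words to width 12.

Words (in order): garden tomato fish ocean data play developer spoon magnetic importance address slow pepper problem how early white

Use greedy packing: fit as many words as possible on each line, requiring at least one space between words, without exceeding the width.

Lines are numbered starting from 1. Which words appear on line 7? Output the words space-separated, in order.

Answer: magnetic

Derivation:
Line 1: ['garden'] (min_width=6, slack=6)
Line 2: ['tomato', 'fish'] (min_width=11, slack=1)
Line 3: ['ocean', 'data'] (min_width=10, slack=2)
Line 4: ['play'] (min_width=4, slack=8)
Line 5: ['developer'] (min_width=9, slack=3)
Line 6: ['spoon'] (min_width=5, slack=7)
Line 7: ['magnetic'] (min_width=8, slack=4)
Line 8: ['importance'] (min_width=10, slack=2)
Line 9: ['address', 'slow'] (min_width=12, slack=0)
Line 10: ['pepper'] (min_width=6, slack=6)
Line 11: ['problem', 'how'] (min_width=11, slack=1)
Line 12: ['early', 'white'] (min_width=11, slack=1)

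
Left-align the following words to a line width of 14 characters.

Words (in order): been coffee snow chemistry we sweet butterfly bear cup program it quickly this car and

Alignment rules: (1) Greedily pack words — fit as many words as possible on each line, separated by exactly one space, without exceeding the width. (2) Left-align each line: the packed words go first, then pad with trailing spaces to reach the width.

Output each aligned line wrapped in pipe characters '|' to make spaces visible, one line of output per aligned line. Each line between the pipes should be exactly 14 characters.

Line 1: ['been', 'coffee'] (min_width=11, slack=3)
Line 2: ['snow', 'chemistry'] (min_width=14, slack=0)
Line 3: ['we', 'sweet'] (min_width=8, slack=6)
Line 4: ['butterfly', 'bear'] (min_width=14, slack=0)
Line 5: ['cup', 'program', 'it'] (min_width=14, slack=0)
Line 6: ['quickly', 'this'] (min_width=12, slack=2)
Line 7: ['car', 'and'] (min_width=7, slack=7)

Answer: |been coffee   |
|snow chemistry|
|we sweet      |
|butterfly bear|
|cup program it|
|quickly this  |
|car and       |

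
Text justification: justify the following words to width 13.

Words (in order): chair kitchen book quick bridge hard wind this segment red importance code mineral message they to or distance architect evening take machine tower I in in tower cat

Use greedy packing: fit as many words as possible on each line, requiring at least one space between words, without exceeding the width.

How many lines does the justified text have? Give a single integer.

Answer: 15

Derivation:
Line 1: ['chair', 'kitchen'] (min_width=13, slack=0)
Line 2: ['book', 'quick'] (min_width=10, slack=3)
Line 3: ['bridge', 'hard'] (min_width=11, slack=2)
Line 4: ['wind', 'this'] (min_width=9, slack=4)
Line 5: ['segment', 'red'] (min_width=11, slack=2)
Line 6: ['importance'] (min_width=10, slack=3)
Line 7: ['code', 'mineral'] (min_width=12, slack=1)
Line 8: ['message', 'they'] (min_width=12, slack=1)
Line 9: ['to', 'or'] (min_width=5, slack=8)
Line 10: ['distance'] (min_width=8, slack=5)
Line 11: ['architect'] (min_width=9, slack=4)
Line 12: ['evening', 'take'] (min_width=12, slack=1)
Line 13: ['machine', 'tower'] (min_width=13, slack=0)
Line 14: ['I', 'in', 'in', 'tower'] (min_width=13, slack=0)
Line 15: ['cat'] (min_width=3, slack=10)
Total lines: 15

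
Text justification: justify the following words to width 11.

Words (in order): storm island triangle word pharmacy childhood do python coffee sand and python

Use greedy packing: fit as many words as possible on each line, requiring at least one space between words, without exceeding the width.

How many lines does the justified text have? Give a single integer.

Answer: 9

Derivation:
Line 1: ['storm'] (min_width=5, slack=6)
Line 2: ['island'] (min_width=6, slack=5)
Line 3: ['triangle'] (min_width=8, slack=3)
Line 4: ['word'] (min_width=4, slack=7)
Line 5: ['pharmacy'] (min_width=8, slack=3)
Line 6: ['childhood'] (min_width=9, slack=2)
Line 7: ['do', 'python'] (min_width=9, slack=2)
Line 8: ['coffee', 'sand'] (min_width=11, slack=0)
Line 9: ['and', 'python'] (min_width=10, slack=1)
Total lines: 9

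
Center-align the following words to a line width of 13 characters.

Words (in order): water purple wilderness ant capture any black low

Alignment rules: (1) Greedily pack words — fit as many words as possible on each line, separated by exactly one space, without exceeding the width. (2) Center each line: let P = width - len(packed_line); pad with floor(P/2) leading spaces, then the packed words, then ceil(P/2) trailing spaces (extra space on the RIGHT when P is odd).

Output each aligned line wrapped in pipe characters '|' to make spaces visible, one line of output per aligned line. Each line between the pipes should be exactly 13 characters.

Answer: |water purple |
| wilderness  |
| ant capture |
|any black low|

Derivation:
Line 1: ['water', 'purple'] (min_width=12, slack=1)
Line 2: ['wilderness'] (min_width=10, slack=3)
Line 3: ['ant', 'capture'] (min_width=11, slack=2)
Line 4: ['any', 'black', 'low'] (min_width=13, slack=0)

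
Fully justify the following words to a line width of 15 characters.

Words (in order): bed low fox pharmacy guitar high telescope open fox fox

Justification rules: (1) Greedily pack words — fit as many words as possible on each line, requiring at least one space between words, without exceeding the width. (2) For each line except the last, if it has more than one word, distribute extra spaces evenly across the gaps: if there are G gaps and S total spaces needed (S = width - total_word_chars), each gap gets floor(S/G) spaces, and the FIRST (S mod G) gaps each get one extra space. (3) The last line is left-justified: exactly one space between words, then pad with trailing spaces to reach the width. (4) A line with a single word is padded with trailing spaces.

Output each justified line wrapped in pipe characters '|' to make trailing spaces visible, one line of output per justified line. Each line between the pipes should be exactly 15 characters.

Line 1: ['bed', 'low', 'fox'] (min_width=11, slack=4)
Line 2: ['pharmacy', 'guitar'] (min_width=15, slack=0)
Line 3: ['high', 'telescope'] (min_width=14, slack=1)
Line 4: ['open', 'fox', 'fox'] (min_width=12, slack=3)

Answer: |bed   low   fox|
|pharmacy guitar|
|high  telescope|
|open fox fox   |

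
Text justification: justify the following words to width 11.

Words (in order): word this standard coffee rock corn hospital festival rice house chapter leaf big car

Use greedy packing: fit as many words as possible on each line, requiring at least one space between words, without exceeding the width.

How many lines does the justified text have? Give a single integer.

Line 1: ['word', 'this'] (min_width=9, slack=2)
Line 2: ['standard'] (min_width=8, slack=3)
Line 3: ['coffee', 'rock'] (min_width=11, slack=0)
Line 4: ['corn'] (min_width=4, slack=7)
Line 5: ['hospital'] (min_width=8, slack=3)
Line 6: ['festival'] (min_width=8, slack=3)
Line 7: ['rice', 'house'] (min_width=10, slack=1)
Line 8: ['chapter'] (min_width=7, slack=4)
Line 9: ['leaf', 'big'] (min_width=8, slack=3)
Line 10: ['car'] (min_width=3, slack=8)
Total lines: 10

Answer: 10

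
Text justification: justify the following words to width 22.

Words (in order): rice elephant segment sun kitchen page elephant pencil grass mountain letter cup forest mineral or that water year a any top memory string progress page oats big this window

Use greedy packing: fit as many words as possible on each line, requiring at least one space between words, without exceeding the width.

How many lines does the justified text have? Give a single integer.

Line 1: ['rice', 'elephant', 'segment'] (min_width=21, slack=1)
Line 2: ['sun', 'kitchen', 'page'] (min_width=16, slack=6)
Line 3: ['elephant', 'pencil', 'grass'] (min_width=21, slack=1)
Line 4: ['mountain', 'letter', 'cup'] (min_width=19, slack=3)
Line 5: ['forest', 'mineral', 'or', 'that'] (min_width=22, slack=0)
Line 6: ['water', 'year', 'a', 'any', 'top'] (min_width=20, slack=2)
Line 7: ['memory', 'string', 'progress'] (min_width=22, slack=0)
Line 8: ['page', 'oats', 'big', 'this'] (min_width=18, slack=4)
Line 9: ['window'] (min_width=6, slack=16)
Total lines: 9

Answer: 9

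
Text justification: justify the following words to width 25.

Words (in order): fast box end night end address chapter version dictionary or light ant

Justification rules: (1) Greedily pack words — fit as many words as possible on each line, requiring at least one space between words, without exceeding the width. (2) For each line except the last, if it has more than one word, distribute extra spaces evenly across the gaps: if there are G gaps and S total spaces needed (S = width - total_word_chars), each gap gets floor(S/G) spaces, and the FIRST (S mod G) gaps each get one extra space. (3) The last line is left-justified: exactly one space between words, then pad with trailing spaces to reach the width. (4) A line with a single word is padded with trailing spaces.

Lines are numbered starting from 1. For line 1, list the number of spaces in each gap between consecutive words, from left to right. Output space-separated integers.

Answer: 2 2 2 1

Derivation:
Line 1: ['fast', 'box', 'end', 'night', 'end'] (min_width=22, slack=3)
Line 2: ['address', 'chapter', 'version'] (min_width=23, slack=2)
Line 3: ['dictionary', 'or', 'light', 'ant'] (min_width=23, slack=2)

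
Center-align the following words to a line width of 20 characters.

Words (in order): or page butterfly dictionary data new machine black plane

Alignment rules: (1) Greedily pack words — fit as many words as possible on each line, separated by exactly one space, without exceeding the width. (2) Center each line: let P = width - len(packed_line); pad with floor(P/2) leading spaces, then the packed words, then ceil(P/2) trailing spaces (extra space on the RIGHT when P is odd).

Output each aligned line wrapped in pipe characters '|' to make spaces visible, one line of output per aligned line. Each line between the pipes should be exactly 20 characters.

Answer: | or page butterfly  |
|dictionary data new |
|machine black plane |

Derivation:
Line 1: ['or', 'page', 'butterfly'] (min_width=17, slack=3)
Line 2: ['dictionary', 'data', 'new'] (min_width=19, slack=1)
Line 3: ['machine', 'black', 'plane'] (min_width=19, slack=1)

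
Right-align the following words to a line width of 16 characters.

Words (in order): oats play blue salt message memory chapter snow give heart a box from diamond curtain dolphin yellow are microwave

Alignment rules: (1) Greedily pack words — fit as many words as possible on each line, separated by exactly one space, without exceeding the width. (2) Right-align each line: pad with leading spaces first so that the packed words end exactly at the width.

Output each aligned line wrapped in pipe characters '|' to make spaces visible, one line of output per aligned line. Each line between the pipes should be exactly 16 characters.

Answer: |  oats play blue|
|    salt message|
|  memory chapter|
| snow give heart|
|      a box from|
| diamond curtain|
|  dolphin yellow|
|   are microwave|

Derivation:
Line 1: ['oats', 'play', 'blue'] (min_width=14, slack=2)
Line 2: ['salt', 'message'] (min_width=12, slack=4)
Line 3: ['memory', 'chapter'] (min_width=14, slack=2)
Line 4: ['snow', 'give', 'heart'] (min_width=15, slack=1)
Line 5: ['a', 'box', 'from'] (min_width=10, slack=6)
Line 6: ['diamond', 'curtain'] (min_width=15, slack=1)
Line 7: ['dolphin', 'yellow'] (min_width=14, slack=2)
Line 8: ['are', 'microwave'] (min_width=13, slack=3)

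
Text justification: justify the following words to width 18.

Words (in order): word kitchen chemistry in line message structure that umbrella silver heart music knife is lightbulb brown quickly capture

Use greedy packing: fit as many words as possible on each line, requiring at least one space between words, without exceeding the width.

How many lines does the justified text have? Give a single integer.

Answer: 8

Derivation:
Line 1: ['word', 'kitchen'] (min_width=12, slack=6)
Line 2: ['chemistry', 'in', 'line'] (min_width=17, slack=1)
Line 3: ['message', 'structure'] (min_width=17, slack=1)
Line 4: ['that', 'umbrella'] (min_width=13, slack=5)
Line 5: ['silver', 'heart', 'music'] (min_width=18, slack=0)
Line 6: ['knife', 'is', 'lightbulb'] (min_width=18, slack=0)
Line 7: ['brown', 'quickly'] (min_width=13, slack=5)
Line 8: ['capture'] (min_width=7, slack=11)
Total lines: 8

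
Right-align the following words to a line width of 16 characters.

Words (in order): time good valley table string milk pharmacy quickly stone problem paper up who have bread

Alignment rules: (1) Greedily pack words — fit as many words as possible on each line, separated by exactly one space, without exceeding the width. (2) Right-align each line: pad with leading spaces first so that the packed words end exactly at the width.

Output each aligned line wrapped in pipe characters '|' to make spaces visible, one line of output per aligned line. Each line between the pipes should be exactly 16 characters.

Answer: |time good valley|
|    table string|
|   milk pharmacy|
|   quickly stone|
|problem paper up|
|  who have bread|

Derivation:
Line 1: ['time', 'good', 'valley'] (min_width=16, slack=0)
Line 2: ['table', 'string'] (min_width=12, slack=4)
Line 3: ['milk', 'pharmacy'] (min_width=13, slack=3)
Line 4: ['quickly', 'stone'] (min_width=13, slack=3)
Line 5: ['problem', 'paper', 'up'] (min_width=16, slack=0)
Line 6: ['who', 'have', 'bread'] (min_width=14, slack=2)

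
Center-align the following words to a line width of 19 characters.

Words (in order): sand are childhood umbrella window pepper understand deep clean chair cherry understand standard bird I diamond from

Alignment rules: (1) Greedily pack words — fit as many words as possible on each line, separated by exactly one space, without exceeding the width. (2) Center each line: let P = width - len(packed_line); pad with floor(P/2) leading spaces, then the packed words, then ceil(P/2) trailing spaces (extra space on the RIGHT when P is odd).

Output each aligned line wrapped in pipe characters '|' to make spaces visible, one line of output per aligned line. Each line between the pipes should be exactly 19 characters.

Answer: |sand are childhood |
|  umbrella window  |
| pepper understand |
| deep clean chair  |
| cherry understand |
|  standard bird I  |
|   diamond from    |

Derivation:
Line 1: ['sand', 'are', 'childhood'] (min_width=18, slack=1)
Line 2: ['umbrella', 'window'] (min_width=15, slack=4)
Line 3: ['pepper', 'understand'] (min_width=17, slack=2)
Line 4: ['deep', 'clean', 'chair'] (min_width=16, slack=3)
Line 5: ['cherry', 'understand'] (min_width=17, slack=2)
Line 6: ['standard', 'bird', 'I'] (min_width=15, slack=4)
Line 7: ['diamond', 'from'] (min_width=12, slack=7)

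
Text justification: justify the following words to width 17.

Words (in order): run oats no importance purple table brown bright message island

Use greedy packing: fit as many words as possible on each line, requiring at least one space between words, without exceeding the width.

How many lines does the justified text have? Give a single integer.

Line 1: ['run', 'oats', 'no'] (min_width=11, slack=6)
Line 2: ['importance', 'purple'] (min_width=17, slack=0)
Line 3: ['table', 'brown'] (min_width=11, slack=6)
Line 4: ['bright', 'message'] (min_width=14, slack=3)
Line 5: ['island'] (min_width=6, slack=11)
Total lines: 5

Answer: 5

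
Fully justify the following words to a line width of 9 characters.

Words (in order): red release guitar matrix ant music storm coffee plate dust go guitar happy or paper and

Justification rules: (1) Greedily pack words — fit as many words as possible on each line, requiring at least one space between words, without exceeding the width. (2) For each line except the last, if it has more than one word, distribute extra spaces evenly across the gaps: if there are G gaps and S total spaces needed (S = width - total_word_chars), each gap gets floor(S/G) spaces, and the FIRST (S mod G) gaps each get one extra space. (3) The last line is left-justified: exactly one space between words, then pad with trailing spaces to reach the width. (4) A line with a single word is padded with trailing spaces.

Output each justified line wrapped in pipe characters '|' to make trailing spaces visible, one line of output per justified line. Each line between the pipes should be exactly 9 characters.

Line 1: ['red'] (min_width=3, slack=6)
Line 2: ['release'] (min_width=7, slack=2)
Line 3: ['guitar'] (min_width=6, slack=3)
Line 4: ['matrix'] (min_width=6, slack=3)
Line 5: ['ant', 'music'] (min_width=9, slack=0)
Line 6: ['storm'] (min_width=5, slack=4)
Line 7: ['coffee'] (min_width=6, slack=3)
Line 8: ['plate'] (min_width=5, slack=4)
Line 9: ['dust', 'go'] (min_width=7, slack=2)
Line 10: ['guitar'] (min_width=6, slack=3)
Line 11: ['happy', 'or'] (min_width=8, slack=1)
Line 12: ['paper', 'and'] (min_width=9, slack=0)

Answer: |red      |
|release  |
|guitar   |
|matrix   |
|ant music|
|storm    |
|coffee   |
|plate    |
|dust   go|
|guitar   |
|happy  or|
|paper and|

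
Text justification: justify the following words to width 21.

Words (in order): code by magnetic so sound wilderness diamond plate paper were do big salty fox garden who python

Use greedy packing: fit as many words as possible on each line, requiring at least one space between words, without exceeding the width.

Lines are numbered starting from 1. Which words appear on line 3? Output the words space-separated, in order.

Answer: diamond plate paper

Derivation:
Line 1: ['code', 'by', 'magnetic', 'so'] (min_width=19, slack=2)
Line 2: ['sound', 'wilderness'] (min_width=16, slack=5)
Line 3: ['diamond', 'plate', 'paper'] (min_width=19, slack=2)
Line 4: ['were', 'do', 'big', 'salty', 'fox'] (min_width=21, slack=0)
Line 5: ['garden', 'who', 'python'] (min_width=17, slack=4)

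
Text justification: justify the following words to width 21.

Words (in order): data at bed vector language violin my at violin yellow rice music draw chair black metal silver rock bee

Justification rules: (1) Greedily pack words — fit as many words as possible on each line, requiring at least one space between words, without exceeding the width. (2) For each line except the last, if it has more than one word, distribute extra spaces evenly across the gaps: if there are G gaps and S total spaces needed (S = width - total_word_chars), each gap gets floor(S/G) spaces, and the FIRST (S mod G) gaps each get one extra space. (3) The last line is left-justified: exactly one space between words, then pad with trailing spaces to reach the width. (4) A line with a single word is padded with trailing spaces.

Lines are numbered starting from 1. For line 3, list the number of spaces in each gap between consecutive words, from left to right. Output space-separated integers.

Line 1: ['data', 'at', 'bed', 'vector'] (min_width=18, slack=3)
Line 2: ['language', 'violin', 'my', 'at'] (min_width=21, slack=0)
Line 3: ['violin', 'yellow', 'rice'] (min_width=18, slack=3)
Line 4: ['music', 'draw', 'chair'] (min_width=16, slack=5)
Line 5: ['black', 'metal', 'silver'] (min_width=18, slack=3)
Line 6: ['rock', 'bee'] (min_width=8, slack=13)

Answer: 3 2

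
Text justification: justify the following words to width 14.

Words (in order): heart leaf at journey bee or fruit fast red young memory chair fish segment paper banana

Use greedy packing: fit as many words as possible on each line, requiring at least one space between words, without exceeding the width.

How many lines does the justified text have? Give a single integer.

Answer: 7

Derivation:
Line 1: ['heart', 'leaf', 'at'] (min_width=13, slack=1)
Line 2: ['journey', 'bee', 'or'] (min_width=14, slack=0)
Line 3: ['fruit', 'fast', 'red'] (min_width=14, slack=0)
Line 4: ['young', 'memory'] (min_width=12, slack=2)
Line 5: ['chair', 'fish'] (min_width=10, slack=4)
Line 6: ['segment', 'paper'] (min_width=13, slack=1)
Line 7: ['banana'] (min_width=6, slack=8)
Total lines: 7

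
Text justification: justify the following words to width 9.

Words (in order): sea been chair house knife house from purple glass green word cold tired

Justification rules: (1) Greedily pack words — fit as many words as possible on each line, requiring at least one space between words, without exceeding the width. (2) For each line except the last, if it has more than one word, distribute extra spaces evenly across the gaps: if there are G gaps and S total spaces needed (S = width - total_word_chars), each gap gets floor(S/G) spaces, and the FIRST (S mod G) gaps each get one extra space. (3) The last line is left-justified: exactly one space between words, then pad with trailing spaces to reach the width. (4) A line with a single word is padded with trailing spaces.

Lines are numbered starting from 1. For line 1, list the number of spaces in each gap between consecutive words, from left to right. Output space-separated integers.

Answer: 2

Derivation:
Line 1: ['sea', 'been'] (min_width=8, slack=1)
Line 2: ['chair'] (min_width=5, slack=4)
Line 3: ['house'] (min_width=5, slack=4)
Line 4: ['knife'] (min_width=5, slack=4)
Line 5: ['house'] (min_width=5, slack=4)
Line 6: ['from'] (min_width=4, slack=5)
Line 7: ['purple'] (min_width=6, slack=3)
Line 8: ['glass'] (min_width=5, slack=4)
Line 9: ['green'] (min_width=5, slack=4)
Line 10: ['word', 'cold'] (min_width=9, slack=0)
Line 11: ['tired'] (min_width=5, slack=4)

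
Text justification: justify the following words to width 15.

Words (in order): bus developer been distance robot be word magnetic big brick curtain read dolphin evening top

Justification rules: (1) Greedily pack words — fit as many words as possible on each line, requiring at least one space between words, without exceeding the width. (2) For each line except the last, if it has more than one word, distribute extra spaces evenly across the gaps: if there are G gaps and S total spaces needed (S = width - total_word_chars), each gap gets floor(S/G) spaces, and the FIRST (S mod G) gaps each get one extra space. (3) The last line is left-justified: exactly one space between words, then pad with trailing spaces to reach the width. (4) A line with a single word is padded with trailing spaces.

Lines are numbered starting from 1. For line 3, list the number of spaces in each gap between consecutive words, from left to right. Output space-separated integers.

Line 1: ['bus', 'developer'] (min_width=13, slack=2)
Line 2: ['been', 'distance'] (min_width=13, slack=2)
Line 3: ['robot', 'be', 'word'] (min_width=13, slack=2)
Line 4: ['magnetic', 'big'] (min_width=12, slack=3)
Line 5: ['brick', 'curtain'] (min_width=13, slack=2)
Line 6: ['read', 'dolphin'] (min_width=12, slack=3)
Line 7: ['evening', 'top'] (min_width=11, slack=4)

Answer: 2 2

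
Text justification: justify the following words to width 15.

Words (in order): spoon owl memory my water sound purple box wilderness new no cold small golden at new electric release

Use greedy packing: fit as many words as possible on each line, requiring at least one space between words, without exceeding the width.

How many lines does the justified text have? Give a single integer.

Line 1: ['spoon', 'owl'] (min_width=9, slack=6)
Line 2: ['memory', 'my', 'water'] (min_width=15, slack=0)
Line 3: ['sound', 'purple'] (min_width=12, slack=3)
Line 4: ['box', 'wilderness'] (min_width=14, slack=1)
Line 5: ['new', 'no', 'cold'] (min_width=11, slack=4)
Line 6: ['small', 'golden', 'at'] (min_width=15, slack=0)
Line 7: ['new', 'electric'] (min_width=12, slack=3)
Line 8: ['release'] (min_width=7, slack=8)
Total lines: 8

Answer: 8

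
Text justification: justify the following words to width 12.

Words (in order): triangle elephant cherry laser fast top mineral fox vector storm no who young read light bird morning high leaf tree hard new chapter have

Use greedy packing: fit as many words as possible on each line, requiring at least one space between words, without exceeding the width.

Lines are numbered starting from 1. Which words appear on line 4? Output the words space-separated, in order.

Answer: fast top

Derivation:
Line 1: ['triangle'] (min_width=8, slack=4)
Line 2: ['elephant'] (min_width=8, slack=4)
Line 3: ['cherry', 'laser'] (min_width=12, slack=0)
Line 4: ['fast', 'top'] (min_width=8, slack=4)
Line 5: ['mineral', 'fox'] (min_width=11, slack=1)
Line 6: ['vector', 'storm'] (min_width=12, slack=0)
Line 7: ['no', 'who', 'young'] (min_width=12, slack=0)
Line 8: ['read', 'light'] (min_width=10, slack=2)
Line 9: ['bird', 'morning'] (min_width=12, slack=0)
Line 10: ['high', 'leaf'] (min_width=9, slack=3)
Line 11: ['tree', 'hard'] (min_width=9, slack=3)
Line 12: ['new', 'chapter'] (min_width=11, slack=1)
Line 13: ['have'] (min_width=4, slack=8)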